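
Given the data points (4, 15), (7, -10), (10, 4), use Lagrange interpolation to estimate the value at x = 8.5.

Lagrange interpolation formula:
P(x) = Σ yᵢ × Lᵢ(x)
where Lᵢ(x) = Π_{j≠i} (x - xⱼ)/(xᵢ - xⱼ)

L_0(8.5) = (8.5 - 7)/(4 - 7) × (8.5 - 10)/(4 - 10) = -0.125000
L_1(8.5) = (8.5 - 4)/(7 - 4) × (8.5 - 10)/(7 - 10) = 0.750000
L_2(8.5) = (8.5 - 4)/(10 - 4) × (8.5 - 7)/(10 - 7) = 0.375000

P(8.5) = 15×L_0(8.5) + (-10)×L_1(8.5) + 4×L_2(8.5)
P(8.5) = -7.875000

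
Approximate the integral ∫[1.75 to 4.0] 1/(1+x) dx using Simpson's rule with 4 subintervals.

f(x) = 1/(1+x)
a = 1.75, b = 4.0, n = 4
h = (b - a)/n = 0.562500

Simpson's rule: (h/3)[f(x₀) + 4f(x₁) + 2f(x₂) + ... + f(xₙ)]

x_0 = 1.7500, f(x_0) = 0.363636, coefficient = 1
x_1 = 2.3125, f(x_1) = 0.301887, coefficient = 4
x_2 = 2.8750, f(x_2) = 0.258065, coefficient = 2
x_3 = 3.4375, f(x_3) = 0.225352, coefficient = 4
x_4 = 4.0000, f(x_4) = 0.200000, coefficient = 1

I ≈ (0.562500/3) × 3.188721 = 0.597885
Exact value: 0.597837
Error: 0.000048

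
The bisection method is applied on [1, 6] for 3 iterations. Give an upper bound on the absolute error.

Bisection error bound: |error| ≤ (b-a)/2^n
|error| ≤ (6 - 1)/2^3 = 5/2^3
|error| ≤ 0.6250000000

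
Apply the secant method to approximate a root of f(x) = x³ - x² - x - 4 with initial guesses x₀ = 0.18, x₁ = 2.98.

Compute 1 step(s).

f(x) = x³ - x² - x - 4
x₀ = 0.18, x₁ = 2.98

Secant formula: x_{n+1} = x_n - f(x_n)(x_n - x_{n-1})/(f(x_n) - f(x_{n-1}))

Iteration 1:
  f(0.180000) = -4.206568
  f(2.980000) = 10.603192
  x_2 = 2.980000 - 10.603192×(2.980000 - 0.180000)/(10.603192 - (-4.206568))
       = 0.975313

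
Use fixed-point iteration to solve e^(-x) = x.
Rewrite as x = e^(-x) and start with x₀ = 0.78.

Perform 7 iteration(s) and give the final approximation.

Equation: e^(-x) = x
Fixed-point form: x = e^(-x)
x₀ = 0.78

x_1 = g(0.780000) = 0.458406
x_2 = g(0.458406) = 0.632291
x_3 = g(0.632291) = 0.531373
x_4 = g(0.531373) = 0.587797
x_5 = g(0.587797) = 0.555550
x_6 = g(0.555550) = 0.573757
x_7 = g(0.573757) = 0.563405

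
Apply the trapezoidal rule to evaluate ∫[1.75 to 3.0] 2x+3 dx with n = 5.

f(x) = 2x+3
a = 1.75, b = 3.0, n = 5
h = (b - a)/n = 0.250000

Trapezoidal rule: (h/2)[f(x₀) + 2f(x₁) + 2f(x₂) + ... + f(xₙ)]

x_0 = 1.7500, f(x_0) = 6.500000, coefficient = 1
x_1 = 2.0000, f(x_1) = 7.000000, coefficient = 2
x_2 = 2.2500, f(x_2) = 7.500000, coefficient = 2
x_3 = 2.5000, f(x_3) = 8.000000, coefficient = 2
x_4 = 2.7500, f(x_4) = 8.500000, coefficient = 2
x_5 = 3.0000, f(x_5) = 9.000000, coefficient = 1

I ≈ (0.250000/2) × 77.500000 = 9.687500
Exact value: 9.687500
Error: 0.000000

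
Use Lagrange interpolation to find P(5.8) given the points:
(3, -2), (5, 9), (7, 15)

Lagrange interpolation formula:
P(x) = Σ yᵢ × Lᵢ(x)
where Lᵢ(x) = Π_{j≠i} (x - xⱼ)/(xᵢ - xⱼ)

L_0(5.8) = (5.8 - 5)/(3 - 5) × (5.8 - 7)/(3 - 7) = -0.120000
L_1(5.8) = (5.8 - 3)/(5 - 3) × (5.8 - 7)/(5 - 7) = 0.840000
L_2(5.8) = (5.8 - 3)/(7 - 3) × (5.8 - 5)/(7 - 5) = 0.280000

P(5.8) = (-2)×L_0(5.8) + 9×L_1(5.8) + 15×L_2(5.8)
P(5.8) = 12.000000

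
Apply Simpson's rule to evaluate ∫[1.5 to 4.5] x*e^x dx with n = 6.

f(x) = x*e^x
a = 1.5, b = 4.5, n = 6
h = (b - a)/n = 0.500000

Simpson's rule: (h/3)[f(x₀) + 4f(x₁) + 2f(x₂) + ... + f(xₙ)]

x_0 = 1.5000, f(x_0) = 6.722534, coefficient = 1
x_1 = 2.0000, f(x_1) = 14.778112, coefficient = 4
x_2 = 2.5000, f(x_2) = 30.456235, coefficient = 2
x_3 = 3.0000, f(x_3) = 60.256611, coefficient = 4
x_4 = 3.5000, f(x_4) = 115.904082, coefficient = 2
x_5 = 4.0000, f(x_5) = 218.392600, coefficient = 4
x_6 = 4.5000, f(x_6) = 405.077091, coefficient = 1

I ≈ (0.500000/3) × 1878.229550 = 313.038258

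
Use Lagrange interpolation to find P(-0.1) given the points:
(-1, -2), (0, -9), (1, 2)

Lagrange interpolation formula:
P(x) = Σ yᵢ × Lᵢ(x)
where Lᵢ(x) = Π_{j≠i} (x - xⱼ)/(xᵢ - xⱼ)

L_0(-0.1) = (-0.1 - 0)/(-1 - 0) × (-0.1 - 1)/(-1 - 1) = 0.055000
L_1(-0.1) = (-0.1 - (-1))/(0 - (-1)) × (-0.1 - 1)/(0 - 1) = 0.990000
L_2(-0.1) = (-0.1 - (-1))/(1 - (-1)) × (-0.1 - 0)/(1 - 0) = -0.045000

P(-0.1) = (-2)×L_0(-0.1) + (-9)×L_1(-0.1) + 2×L_2(-0.1)
P(-0.1) = -9.110000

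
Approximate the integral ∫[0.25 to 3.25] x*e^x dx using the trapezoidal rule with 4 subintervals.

f(x) = x*e^x
a = 0.25, b = 3.25, n = 4
h = (b - a)/n = 0.750000

Trapezoidal rule: (h/2)[f(x₀) + 2f(x₁) + 2f(x₂) + ... + f(xₙ)]

x_0 = 0.2500, f(x_0) = 0.321006, coefficient = 1
x_1 = 1.0000, f(x_1) = 2.718282, coefficient = 2
x_2 = 1.7500, f(x_2) = 10.070555, coefficient = 2
x_3 = 2.5000, f(x_3) = 30.456235, coefficient = 2
x_4 = 3.2500, f(x_4) = 83.818605, coefficient = 1

I ≈ (0.750000/2) × 170.629754 = 63.986158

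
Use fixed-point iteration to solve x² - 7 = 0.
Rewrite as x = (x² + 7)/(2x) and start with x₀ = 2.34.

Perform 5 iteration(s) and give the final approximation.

Equation: x² - 7 = 0
Fixed-point form: x = (x² + 7)/(2x)
x₀ = 2.34

x_1 = g(2.340000) = 2.665726
x_2 = g(2.665726) = 2.645826
x_3 = g(2.645826) = 2.645751
x_4 = g(2.645751) = 2.645751
x_5 = g(2.645751) = 2.645751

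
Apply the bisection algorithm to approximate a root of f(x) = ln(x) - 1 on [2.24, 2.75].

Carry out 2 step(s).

f(x) = ln(x) - 1
Initial interval: [2.24, 2.75]

Iteration 1:
  c_1 = (2.240000 + 2.750000)/2 = 2.495000
  f(c_1) = f(2.495000) = -0.085711
  f(a) × f(c) ≥ 0, new interval: [2.495000, 2.750000]
Iteration 2:
  c_2 = (2.495000 + 2.750000)/2 = 2.622500
  f(c_2) = f(2.622500) = -0.035872
  f(a) × f(c) ≥ 0, new interval: [2.622500, 2.750000]

After 2 iteration(s), the approximation is c_2 = 2.622500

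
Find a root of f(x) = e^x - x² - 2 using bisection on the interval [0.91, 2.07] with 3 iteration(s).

f(x) = e^x - x² - 2
Initial interval: [0.91, 2.07]

Iteration 1:
  c_1 = (0.910000 + 2.070000)/2 = 1.490000
  f(c_1) = f(1.490000) = 0.216996
  f(a) × f(c) < 0, new interval: [0.910000, 1.490000]
Iteration 2:
  c_2 = (0.910000 + 1.490000)/2 = 1.200000
  f(c_2) = f(1.200000) = -0.119883
  f(a) × f(c) ≥ 0, new interval: [1.200000, 1.490000]
Iteration 3:
  c_3 = (1.200000 + 1.490000)/2 = 1.345000
  f(c_3) = f(1.345000) = 0.029162
  f(a) × f(c) < 0, new interval: [1.200000, 1.345000]

After 3 iteration(s), the approximation is c_3 = 1.345000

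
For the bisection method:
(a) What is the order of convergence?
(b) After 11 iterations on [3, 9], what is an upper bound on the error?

(a) Bisection has linear (order 1) convergence; the error is halved each step.

(b) Error bound = (b-a)/2^n = (9 - 3)/2^{11}
    = 6/2^{11}

(a) 1 (linear); (b) error ≤ 2.93e-03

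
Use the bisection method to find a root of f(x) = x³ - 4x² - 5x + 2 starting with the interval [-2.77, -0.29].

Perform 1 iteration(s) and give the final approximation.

f(x) = x³ - 4x² - 5x + 2
Initial interval: [-2.77, -0.29]

Iteration 1:
  c_1 = (-2.770000 + (-0.290000))/2 = -1.530000
  f(c_1) = f(-1.530000) = -3.295177
  f(a) × f(c) ≥ 0, new interval: [-1.530000, -0.290000]

After 1 iteration(s), the approximation is c_1 = -1.530000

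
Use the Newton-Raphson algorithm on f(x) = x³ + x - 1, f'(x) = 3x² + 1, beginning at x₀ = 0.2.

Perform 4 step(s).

f(x) = x³ + x - 1
f'(x) = 3x² + 1
x₀ = 0.2

Newton-Raphson formula: x_{n+1} = x_n - f(x_n)/f'(x_n)

Iteration 1:
  f(0.200000) = -0.792000
  f'(0.200000) = 1.120000
  x_1 = 0.200000 - (-0.792000)/1.120000 = 0.907143
Iteration 2:
  f(0.907143) = 0.653638
  f'(0.907143) = 3.468724
  x_2 = 0.907143 - 0.653638/3.468724 = 0.718705
Iteration 3:
  f(0.718705) = 0.089943
  f'(0.718705) = 2.549612
  x_3 = 0.718705 - 0.089943/2.549612 = 0.683428
Iteration 4:
  f(0.683428) = 0.002639
  f'(0.683428) = 2.401222
  x_4 = 0.683428 - 0.002639/2.401222 = 0.682329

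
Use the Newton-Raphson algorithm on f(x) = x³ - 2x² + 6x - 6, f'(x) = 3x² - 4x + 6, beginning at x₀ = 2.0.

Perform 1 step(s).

f(x) = x³ - 2x² + 6x - 6
f'(x) = 3x² - 4x + 6
x₀ = 2.0

Newton-Raphson formula: x_{n+1} = x_n - f(x_n)/f'(x_n)

Iteration 1:
  f(2.000000) = 6.000000
  f'(2.000000) = 10.000000
  x_1 = 2.000000 - 6.000000/10.000000 = 1.400000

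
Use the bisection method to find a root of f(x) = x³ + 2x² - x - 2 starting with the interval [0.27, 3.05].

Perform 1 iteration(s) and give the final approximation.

f(x) = x³ + 2x² - x - 2
Initial interval: [0.27, 3.05]

Iteration 1:
  c_1 = (0.270000 + 3.050000)/2 = 1.660000
  f(c_1) = f(1.660000) = 6.425496
  f(a) × f(c) < 0, new interval: [0.270000, 1.660000]

After 1 iteration(s), the approximation is c_1 = 1.660000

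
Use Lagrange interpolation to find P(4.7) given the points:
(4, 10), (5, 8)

Lagrange interpolation formula:
P(x) = Σ yᵢ × Lᵢ(x)
where Lᵢ(x) = Π_{j≠i} (x - xⱼ)/(xᵢ - xⱼ)

L_0(4.7) = (4.7 - 5)/(4 - 5) = 0.300000
L_1(4.7) = (4.7 - 4)/(5 - 4) = 0.700000

P(4.7) = 10×L_0(4.7) + 8×L_1(4.7)
P(4.7) = 8.600000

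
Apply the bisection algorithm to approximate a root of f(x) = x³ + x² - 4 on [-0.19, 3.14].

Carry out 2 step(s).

f(x) = x³ + x² - 4
Initial interval: [-0.19, 3.14]

Iteration 1:
  c_1 = (-0.190000 + 3.140000)/2 = 1.475000
  f(c_1) = f(1.475000) = 1.384672
  f(a) × f(c) < 0, new interval: [-0.190000, 1.475000]
Iteration 2:
  c_2 = (-0.190000 + 1.475000)/2 = 0.642500
  f(c_2) = f(0.642500) = -3.321966
  f(a) × f(c) ≥ 0, new interval: [0.642500, 1.475000]

After 2 iteration(s), the approximation is c_2 = 0.642500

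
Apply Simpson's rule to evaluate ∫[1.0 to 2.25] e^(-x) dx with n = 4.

f(x) = e^(-x)
a = 1.0, b = 2.25, n = 4
h = (b - a)/n = 0.312500

Simpson's rule: (h/3)[f(x₀) + 4f(x₁) + 2f(x₂) + ... + f(xₙ)]

x_0 = 1.0000, f(x_0) = 0.367879, coefficient = 1
x_1 = 1.3125, f(x_1) = 0.269146, coefficient = 4
x_2 = 1.6250, f(x_2) = 0.196912, coefficient = 2
x_3 = 1.9375, f(x_3) = 0.144064, coefficient = 4
x_4 = 2.2500, f(x_4) = 0.105399, coefficient = 1

I ≈ (0.312500/3) × 2.519942 = 0.262494
Exact value: 0.262480
Error: 0.000014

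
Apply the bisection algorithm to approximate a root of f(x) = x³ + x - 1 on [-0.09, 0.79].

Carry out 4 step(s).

f(x) = x³ + x - 1
Initial interval: [-0.09, 0.79]

Iteration 1:
  c_1 = (-0.090000 + 0.790000)/2 = 0.350000
  f(c_1) = f(0.350000) = -0.607125
  f(a) × f(c) ≥ 0, new interval: [0.350000, 0.790000]
Iteration 2:
  c_2 = (0.350000 + 0.790000)/2 = 0.570000
  f(c_2) = f(0.570000) = -0.244807
  f(a) × f(c) ≥ 0, new interval: [0.570000, 0.790000]
Iteration 3:
  c_3 = (0.570000 + 0.790000)/2 = 0.680000
  f(c_3) = f(0.680000) = -0.005568
  f(a) × f(c) ≥ 0, new interval: [0.680000, 0.790000]
Iteration 4:
  c_4 = (0.680000 + 0.790000)/2 = 0.735000
  f(c_4) = f(0.735000) = 0.132065
  f(a) × f(c) < 0, new interval: [0.680000, 0.735000]

After 4 iteration(s), the approximation is c_4 = 0.735000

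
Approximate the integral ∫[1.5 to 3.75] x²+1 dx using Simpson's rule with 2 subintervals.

f(x) = x²+1
a = 1.5, b = 3.75, n = 2
h = (b - a)/n = 1.125000

Simpson's rule: (h/3)[f(x₀) + 4f(x₁) + 2f(x₂) + ... + f(xₙ)]

x_0 = 1.5000, f(x_0) = 3.250000, coefficient = 1
x_1 = 2.6250, f(x_1) = 7.890625, coefficient = 4
x_2 = 3.7500, f(x_2) = 15.062500, coefficient = 1

I ≈ (1.125000/3) × 49.875000 = 18.703125
Exact value: 18.703125
Error: 0.000000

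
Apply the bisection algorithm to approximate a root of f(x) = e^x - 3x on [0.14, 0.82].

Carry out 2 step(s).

f(x) = e^x - 3x
Initial interval: [0.14, 0.82]

Iteration 1:
  c_1 = (0.140000 + 0.820000)/2 = 0.480000
  f(c_1) = f(0.480000) = 0.176074
  f(a) × f(c) ≥ 0, new interval: [0.480000, 0.820000]
Iteration 2:
  c_2 = (0.480000 + 0.820000)/2 = 0.650000
  f(c_2) = f(0.650000) = -0.034459
  f(a) × f(c) < 0, new interval: [0.480000, 0.650000]

After 2 iteration(s), the approximation is c_2 = 0.650000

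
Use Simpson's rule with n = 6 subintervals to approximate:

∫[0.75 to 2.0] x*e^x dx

f(x) = x*e^x
a = 0.75, b = 2.0, n = 6
h = (b - a)/n = 0.208333

Simpson's rule: (h/3)[f(x₀) + 4f(x₁) + 2f(x₂) + ... + f(xₙ)]

x_0 = 0.7500, f(x_0) = 1.587750, coefficient = 1
x_1 = 0.9583, f(x_1) = 2.498708, coefficient = 4
x_2 = 1.1667, f(x_2) = 3.746482, coefficient = 2
x_3 = 1.3750, f(x_3) = 5.438230, coefficient = 4
x_4 = 1.5833, f(x_4) = 7.712679, coefficient = 2
x_5 = 1.7917, f(x_5) = 10.749002, coefficient = 4
x_6 = 2.0000, f(x_6) = 14.778112, coefficient = 1

I ≈ (0.208333/3) × 114.027949 = 7.918608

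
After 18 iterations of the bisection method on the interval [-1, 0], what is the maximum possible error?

Bisection error bound: |error| ≤ (b-a)/2^n
|error| ≤ (0 - (-1))/2^18 = 1/2^18
|error| ≤ 0.0000038147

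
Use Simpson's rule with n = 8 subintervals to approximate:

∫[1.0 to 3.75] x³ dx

f(x) = x³
a = 1.0, b = 3.75, n = 8
h = (b - a)/n = 0.343750

Simpson's rule: (h/3)[f(x₀) + 4f(x₁) + 2f(x₂) + ... + f(xₙ)]

x_0 = 1.0000, f(x_0) = 1.000000, coefficient = 1
x_1 = 1.3438, f(x_1) = 2.426361, coefficient = 4
x_2 = 1.6875, f(x_2) = 4.805420, coefficient = 2
x_3 = 2.0312, f(x_3) = 8.380890, coefficient = 4
x_4 = 2.3750, f(x_4) = 13.396484, coefficient = 2
x_5 = 2.7188, f(x_5) = 20.095917, coefficient = 4
x_6 = 3.0625, f(x_6) = 28.722900, coefficient = 2
x_7 = 3.4062, f(x_7) = 39.521149, coefficient = 4
x_8 = 3.7500, f(x_8) = 52.734375, coefficient = 1

I ≈ (0.343750/3) × 429.281250 = 49.188477
Exact value: 49.188477
Error: 0.000000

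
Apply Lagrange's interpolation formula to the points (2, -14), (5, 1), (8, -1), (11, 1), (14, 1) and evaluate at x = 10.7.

Lagrange interpolation formula:
P(x) = Σ yᵢ × Lᵢ(x)
where Lᵢ(x) = Π_{j≠i} (x - xⱼ)/(xᵢ - xⱼ)

L_0(10.7) = (10.7 - 5)/(2 - 5) × (10.7 - 8)/(2 - 8) × (10.7 - 11)/(2 - 11) × (10.7 - 14)/(2 - 14) = 0.007838
L_1(10.7) = (10.7 - 2)/(5 - 2) × (10.7 - 8)/(5 - 8) × (10.7 - 11)/(5 - 11) × (10.7 - 14)/(5 - 14) = -0.047850
L_2(10.7) = (10.7 - 2)/(8 - 2) × (10.7 - 5)/(8 - 5) × (10.7 - 11)/(8 - 11) × (10.7 - 14)/(8 - 14) = 0.151525
L_3(10.7) = (10.7 - 2)/(11 - 2) × (10.7 - 5)/(11 - 5) × (10.7 - 8)/(11 - 8) × (10.7 - 14)/(11 - 14) = 0.909150
L_4(10.7) = (10.7 - 2)/(14 - 2) × (10.7 - 5)/(14 - 5) × (10.7 - 8)/(14 - 8) × (10.7 - 11)/(14 - 11) = -0.020663

P(10.7) = (-14)×L_0(10.7) + 1×L_1(10.7) + (-1)×L_2(10.7) + 1×L_3(10.7) + 1×L_4(10.7)
P(10.7) = 0.579387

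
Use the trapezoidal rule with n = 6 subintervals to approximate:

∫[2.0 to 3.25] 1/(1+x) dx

f(x) = 1/(1+x)
a = 2.0, b = 3.25, n = 6
h = (b - a)/n = 0.208333

Trapezoidal rule: (h/2)[f(x₀) + 2f(x₁) + 2f(x₂) + ... + f(xₙ)]

x_0 = 2.0000, f(x_0) = 0.333333, coefficient = 1
x_1 = 2.2083, f(x_1) = 0.311688, coefficient = 2
x_2 = 2.4167, f(x_2) = 0.292683, coefficient = 2
x_3 = 2.6250, f(x_3) = 0.275862, coefficient = 2
x_4 = 2.8333, f(x_4) = 0.260870, coefficient = 2
x_5 = 3.0417, f(x_5) = 0.247423, coefficient = 2
x_6 = 3.2500, f(x_6) = 0.235294, coefficient = 1

I ≈ (0.208333/2) × 3.345679 = 0.348508
Exact value: 0.348307
Error: 0.000201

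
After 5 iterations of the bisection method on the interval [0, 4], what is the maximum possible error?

Bisection error bound: |error| ≤ (b-a)/2^n
|error| ≤ (4 - 0)/2^5 = 4/2^5
|error| ≤ 0.1250000000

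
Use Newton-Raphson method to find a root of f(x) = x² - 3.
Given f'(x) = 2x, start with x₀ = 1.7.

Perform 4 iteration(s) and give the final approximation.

f(x) = x² - 3
f'(x) = 2x
x₀ = 1.7

Newton-Raphson formula: x_{n+1} = x_n - f(x_n)/f'(x_n)

Iteration 1:
  f(1.700000) = -0.110000
  f'(1.700000) = 3.400000
  x_1 = 1.700000 - (-0.110000)/3.400000 = 1.732353
Iteration 2:
  f(1.732353) = 0.001047
  f'(1.732353) = 3.464706
  x_2 = 1.732353 - 0.001047/3.464706 = 1.732051
Iteration 3:
  f(1.732051) = 0.000000
  f'(1.732051) = 3.464102
  x_3 = 1.732051 - 0.000000/3.464102 = 1.732051
Iteration 4:
  f(1.732051) = 0.000000
  f'(1.732051) = 3.464102
  x_4 = 1.732051 - 0.000000/3.464102 = 1.732051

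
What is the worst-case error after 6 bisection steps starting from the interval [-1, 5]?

Bisection error bound: |error| ≤ (b-a)/2^n
|error| ≤ (5 - (-1))/2^6 = 6/2^6
|error| ≤ 0.0937500000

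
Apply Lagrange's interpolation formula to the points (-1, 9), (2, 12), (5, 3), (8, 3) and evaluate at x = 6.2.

Lagrange interpolation formula:
P(x) = Σ yᵢ × Lᵢ(x)
where Lᵢ(x) = Π_{j≠i} (x - xⱼ)/(xᵢ - xⱼ)

L_0(6.2) = (6.2 - 2)/(-1 - 2) × (6.2 - 5)/(-1 - 5) × (6.2 - 8)/(-1 - 8) = 0.056000
L_1(6.2) = (6.2 - (-1))/(2 - (-1)) × (6.2 - 5)/(2 - 5) × (6.2 - 8)/(2 - 8) = -0.288000
L_2(6.2) = (6.2 - (-1))/(5 - (-1)) × (6.2 - 2)/(5 - 2) × (6.2 - 8)/(5 - 8) = 1.008000
L_3(6.2) = (6.2 - (-1))/(8 - (-1)) × (6.2 - 2)/(8 - 2) × (6.2 - 5)/(8 - 5) = 0.224000

P(6.2) = 9×L_0(6.2) + 12×L_1(6.2) + 3×L_2(6.2) + 3×L_3(6.2)
P(6.2) = 0.744000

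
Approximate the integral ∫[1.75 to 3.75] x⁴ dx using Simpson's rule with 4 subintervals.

f(x) = x⁴
a = 1.75, b = 3.75, n = 4
h = (b - a)/n = 0.500000

Simpson's rule: (h/3)[f(x₀) + 4f(x₁) + 2f(x₂) + ... + f(xₙ)]

x_0 = 1.7500, f(x_0) = 9.378906, coefficient = 1
x_1 = 2.2500, f(x_1) = 25.628906, coefficient = 4
x_2 = 2.7500, f(x_2) = 57.191406, coefficient = 2
x_3 = 3.2500, f(x_3) = 111.566406, coefficient = 4
x_4 = 3.7500, f(x_4) = 197.753906, coefficient = 1

I ≈ (0.500000/3) × 870.296875 = 145.049479
Exact value: 145.032813
Error: 0.016667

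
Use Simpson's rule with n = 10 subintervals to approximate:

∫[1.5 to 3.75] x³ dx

f(x) = x³
a = 1.5, b = 3.75, n = 10
h = (b - a)/n = 0.225000

Simpson's rule: (h/3)[f(x₀) + 4f(x₁) + 2f(x₂) + ... + f(xₙ)]

x_0 = 1.5000, f(x_0) = 3.375000, coefficient = 1
x_1 = 1.7250, f(x_1) = 5.132953, coefficient = 4
x_2 = 1.9500, f(x_2) = 7.414875, coefficient = 2
x_3 = 2.1750, f(x_3) = 10.289109, coefficient = 4
x_4 = 2.4000, f(x_4) = 13.824000, coefficient = 2
x_5 = 2.6250, f(x_5) = 18.087891, coefficient = 4
x_6 = 2.8500, f(x_6) = 23.149125, coefficient = 2
x_7 = 3.0750, f(x_7) = 29.076047, coefficient = 4
x_8 = 3.3000, f(x_8) = 35.937000, coefficient = 2
x_9 = 3.5250, f(x_9) = 43.800328, coefficient = 4
x_10 = 3.7500, f(x_10) = 52.734375, coefficient = 1

I ≈ (0.225000/3) × 642.304688 = 48.172852
Exact value: 48.172852
Error: 0.000000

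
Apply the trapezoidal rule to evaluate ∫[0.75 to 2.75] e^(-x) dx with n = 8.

f(x) = e^(-x)
a = 0.75, b = 2.75, n = 8
h = (b - a)/n = 0.250000

Trapezoidal rule: (h/2)[f(x₀) + 2f(x₁) + 2f(x₂) + ... + f(xₙ)]

x_0 = 0.7500, f(x_0) = 0.472367, coefficient = 1
x_1 = 1.0000, f(x_1) = 0.367879, coefficient = 2
x_2 = 1.2500, f(x_2) = 0.286505, coefficient = 2
x_3 = 1.5000, f(x_3) = 0.223130, coefficient = 2
x_4 = 1.7500, f(x_4) = 0.173774, coefficient = 2
x_5 = 2.0000, f(x_5) = 0.135335, coefficient = 2
x_6 = 2.2500, f(x_6) = 0.105399, coefficient = 2
x_7 = 2.5000, f(x_7) = 0.082085, coefficient = 2
x_8 = 2.7500, f(x_8) = 0.063928, coefficient = 1

I ≈ (0.250000/2) × 3.284510 = 0.410564
Exact value: 0.408439
Error: 0.002125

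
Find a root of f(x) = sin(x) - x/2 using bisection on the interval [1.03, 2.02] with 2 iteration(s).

f(x) = sin(x) - x/2
Initial interval: [1.03, 2.02]

Iteration 1:
  c_1 = (1.030000 + 2.020000)/2 = 1.525000
  f(c_1) = f(1.525000) = 0.236452
  f(a) × f(c) ≥ 0, new interval: [1.525000, 2.020000]
Iteration 2:
  c_2 = (1.525000 + 2.020000)/2 = 1.772500
  f(c_2) = f(1.772500) = 0.093477
  f(a) × f(c) ≥ 0, new interval: [1.772500, 2.020000]

After 2 iteration(s), the approximation is c_2 = 1.772500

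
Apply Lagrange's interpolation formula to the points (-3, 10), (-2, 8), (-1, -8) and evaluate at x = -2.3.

Lagrange interpolation formula:
P(x) = Σ yᵢ × Lᵢ(x)
where Lᵢ(x) = Π_{j≠i} (x - xⱼ)/(xᵢ - xⱼ)

L_0(-2.3) = (-2.3 - (-2))/(-3 - (-2)) × (-2.3 - (-1))/(-3 - (-1)) = 0.195000
L_1(-2.3) = (-2.3 - (-3))/(-2 - (-3)) × (-2.3 - (-1))/(-2 - (-1)) = 0.910000
L_2(-2.3) = (-2.3 - (-3))/(-1 - (-3)) × (-2.3 - (-2))/(-1 - (-2)) = -0.105000

P(-2.3) = 10×L_0(-2.3) + 8×L_1(-2.3) + (-8)×L_2(-2.3)
P(-2.3) = 10.070000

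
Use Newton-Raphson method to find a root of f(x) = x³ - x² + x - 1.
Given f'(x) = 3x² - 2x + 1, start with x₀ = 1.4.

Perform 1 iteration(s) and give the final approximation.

f(x) = x³ - x² + x - 1
f'(x) = 3x² - 2x + 1
x₀ = 1.4

Newton-Raphson formula: x_{n+1} = x_n - f(x_n)/f'(x_n)

Iteration 1:
  f(1.400000) = 1.184000
  f'(1.400000) = 4.080000
  x_1 = 1.400000 - 1.184000/4.080000 = 1.109804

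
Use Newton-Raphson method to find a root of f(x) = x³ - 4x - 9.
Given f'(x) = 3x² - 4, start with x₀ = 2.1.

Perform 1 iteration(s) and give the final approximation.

f(x) = x³ - 4x - 9
f'(x) = 3x² - 4
x₀ = 2.1

Newton-Raphson formula: x_{n+1} = x_n - f(x_n)/f'(x_n)

Iteration 1:
  f(2.100000) = -8.139000
  f'(2.100000) = 9.230000
  x_1 = 2.100000 - (-8.139000)/9.230000 = 2.981798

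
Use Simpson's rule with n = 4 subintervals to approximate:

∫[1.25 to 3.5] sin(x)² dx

f(x) = sin(x)²
a = 1.25, b = 3.5, n = 4
h = (b - a)/n = 0.562500

Simpson's rule: (h/3)[f(x₀) + 4f(x₁) + 2f(x₂) + ... + f(xₙ)]

x_0 = 1.2500, f(x_0) = 0.900572, coefficient = 1
x_1 = 1.8125, f(x_1) = 0.942708, coefficient = 4
x_2 = 2.3750, f(x_2) = 0.481199, coefficient = 2
x_3 = 2.9375, f(x_3) = 0.041079, coefficient = 4
x_4 = 3.5000, f(x_4) = 0.123049, coefficient = 1

I ≈ (0.562500/3) × 5.921166 = 1.110219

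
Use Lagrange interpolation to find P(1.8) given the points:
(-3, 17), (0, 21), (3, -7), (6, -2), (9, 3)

Lagrange interpolation formula:
P(x) = Σ yᵢ × Lᵢ(x)
where Lᵢ(x) = Π_{j≠i} (x - xⱼ)/(xᵢ - xⱼ)

L_0(1.8) = (1.8 - 0)/(-3 - 0) × (1.8 - 3)/(-3 - 3) × (1.8 - 6)/(-3 - 6) × (1.8 - 9)/(-3 - 9) = -0.033600
L_1(1.8) = (1.8 - (-3))/(0 - (-3)) × (1.8 - 3)/(0 - 3) × (1.8 - 6)/(0 - 6) × (1.8 - 9)/(0 - 9) = 0.358400
L_2(1.8) = (1.8 - (-3))/(3 - (-3)) × (1.8 - 0)/(3 - 0) × (1.8 - 6)/(3 - 6) × (1.8 - 9)/(3 - 9) = 0.806400
L_3(1.8) = (1.8 - (-3))/(6 - (-3)) × (1.8 - 0)/(6 - 0) × (1.8 - 3)/(6 - 3) × (1.8 - 9)/(6 - 9) = -0.153600
L_4(1.8) = (1.8 - (-3))/(9 - (-3)) × (1.8 - 0)/(9 - 0) × (1.8 - 3)/(9 - 3) × (1.8 - 6)/(9 - 6) = 0.022400

P(1.8) = 17×L_0(1.8) + 21×L_1(1.8) + (-7)×L_2(1.8) + (-2)×L_3(1.8) + 3×L_4(1.8)
P(1.8) = 1.684800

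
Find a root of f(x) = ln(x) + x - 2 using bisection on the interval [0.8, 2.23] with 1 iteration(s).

f(x) = ln(x) + x - 2
Initial interval: [0.8, 2.23]

Iteration 1:
  c_1 = (0.800000 + 2.230000)/2 = 1.515000
  f(c_1) = f(1.515000) = -0.069585
  f(a) × f(c) ≥ 0, new interval: [1.515000, 2.230000]

After 1 iteration(s), the approximation is c_1 = 1.515000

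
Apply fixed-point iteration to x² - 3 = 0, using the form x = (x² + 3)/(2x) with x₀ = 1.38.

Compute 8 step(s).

Equation: x² - 3 = 0
Fixed-point form: x = (x² + 3)/(2x)
x₀ = 1.38

x_1 = g(1.380000) = 1.776957
x_2 = g(1.776957) = 1.732618
x_3 = g(1.732618) = 1.732051
x_4 = g(1.732051) = 1.732051
x_5 = g(1.732051) = 1.732051
x_6 = g(1.732051) = 1.732051
x_7 = g(1.732051) = 1.732051
x_8 = g(1.732051) = 1.732051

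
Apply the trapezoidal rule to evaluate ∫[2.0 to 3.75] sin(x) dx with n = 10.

f(x) = sin(x)
a = 2.0, b = 3.75, n = 10
h = (b - a)/n = 0.175000

Trapezoidal rule: (h/2)[f(x₀) + 2f(x₁) + 2f(x₂) + ... + f(xₙ)]

x_0 = 2.0000, f(x_0) = 0.909297, coefficient = 1
x_1 = 2.1750, f(x_1) = 0.822955, coefficient = 2
x_2 = 2.3500, f(x_2) = 0.711473, coefficient = 2
x_3 = 2.5250, f(x_3) = 0.578259, coefficient = 2
x_4 = 2.7000, f(x_4) = 0.427380, coefficient = 2
x_5 = 2.8750, f(x_5) = 0.263446, coefficient = 2
x_6 = 3.0500, f(x_6) = 0.091465, coefficient = 2
x_7 = 3.2250, f(x_7) = -0.083311, coefficient = 2
x_8 = 3.4000, f(x_8) = -0.255541, coefficient = 2
x_9 = 3.5750, f(x_9) = -0.419966, coefficient = 2
x_10 = 3.7500, f(x_10) = -0.571561, coefficient = 1

I ≈ (0.175000/2) × 4.610056 = 0.403380
Exact value: 0.404413
Error: 0.001033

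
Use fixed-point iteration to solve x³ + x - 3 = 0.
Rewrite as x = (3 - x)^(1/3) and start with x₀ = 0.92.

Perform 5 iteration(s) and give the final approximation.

Equation: x³ + x - 3 = 0
Fixed-point form: x = (3 - x)^(1/3)
x₀ = 0.92

x_1 = g(0.920000) = 1.276501
x_2 = g(1.276501) = 1.198957
x_3 = g(1.198957) = 1.216675
x_4 = g(1.216675) = 1.212672
x_5 = g(1.212672) = 1.213579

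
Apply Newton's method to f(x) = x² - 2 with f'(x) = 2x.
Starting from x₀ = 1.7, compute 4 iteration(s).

f(x) = x² - 2
f'(x) = 2x
x₀ = 1.7

Newton-Raphson formula: x_{n+1} = x_n - f(x_n)/f'(x_n)

Iteration 1:
  f(1.700000) = 0.890000
  f'(1.700000) = 3.400000
  x_1 = 1.700000 - 0.890000/3.400000 = 1.438235
Iteration 2:
  f(1.438235) = 0.068521
  f'(1.438235) = 2.876471
  x_2 = 1.438235 - 0.068521/2.876471 = 1.414414
Iteration 3:
  f(1.414414) = 0.000567
  f'(1.414414) = 2.828828
  x_3 = 1.414414 - 0.000567/2.828828 = 1.414214
Iteration 4:
  f(1.414214) = 0.000000
  f'(1.414214) = 2.828427
  x_4 = 1.414214 - 0.000000/2.828427 = 1.414214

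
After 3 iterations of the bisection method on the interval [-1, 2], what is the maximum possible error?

Bisection error bound: |error| ≤ (b-a)/2^n
|error| ≤ (2 - (-1))/2^3 = 3/2^3
|error| ≤ 0.3750000000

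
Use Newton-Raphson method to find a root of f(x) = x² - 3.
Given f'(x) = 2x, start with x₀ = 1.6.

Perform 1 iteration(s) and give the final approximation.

f(x) = x² - 3
f'(x) = 2x
x₀ = 1.6

Newton-Raphson formula: x_{n+1} = x_n - f(x_n)/f'(x_n)

Iteration 1:
  f(1.600000) = -0.440000
  f'(1.600000) = 3.200000
  x_1 = 1.600000 - (-0.440000)/3.200000 = 1.737500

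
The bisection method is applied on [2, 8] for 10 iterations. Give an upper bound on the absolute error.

Bisection error bound: |error| ≤ (b-a)/2^n
|error| ≤ (8 - 2)/2^10 = 6/2^10
|error| ≤ 0.0058593750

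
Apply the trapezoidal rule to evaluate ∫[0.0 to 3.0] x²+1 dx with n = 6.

f(x) = x²+1
a = 0.0, b = 3.0, n = 6
h = (b - a)/n = 0.500000

Trapezoidal rule: (h/2)[f(x₀) + 2f(x₁) + 2f(x₂) + ... + f(xₙ)]

x_0 = 0.0000, f(x_0) = 1.000000, coefficient = 1
x_1 = 0.5000, f(x_1) = 1.250000, coefficient = 2
x_2 = 1.0000, f(x_2) = 2.000000, coefficient = 2
x_3 = 1.5000, f(x_3) = 3.250000, coefficient = 2
x_4 = 2.0000, f(x_4) = 5.000000, coefficient = 2
x_5 = 2.5000, f(x_5) = 7.250000, coefficient = 2
x_6 = 3.0000, f(x_6) = 10.000000, coefficient = 1

I ≈ (0.500000/2) × 48.500000 = 12.125000
Exact value: 12.000000
Error: 0.125000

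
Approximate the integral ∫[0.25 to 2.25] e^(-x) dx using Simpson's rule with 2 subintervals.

f(x) = e^(-x)
a = 0.25, b = 2.25, n = 2
h = (b - a)/n = 1.000000

Simpson's rule: (h/3)[f(x₀) + 4f(x₁) + 2f(x₂) + ... + f(xₙ)]

x_0 = 0.2500, f(x_0) = 0.778801, coefficient = 1
x_1 = 1.2500, f(x_1) = 0.286505, coefficient = 4
x_2 = 2.2500, f(x_2) = 0.105399, coefficient = 1

I ≈ (1.000000/3) × 2.030219 = 0.676740
Exact value: 0.673402
Error: 0.003338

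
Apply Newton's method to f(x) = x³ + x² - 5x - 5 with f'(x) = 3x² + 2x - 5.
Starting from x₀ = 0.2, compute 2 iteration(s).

f(x) = x³ + x² - 5x - 5
f'(x) = 3x² + 2x - 5
x₀ = 0.2

Newton-Raphson formula: x_{n+1} = x_n - f(x_n)/f'(x_n)

Iteration 1:
  f(0.200000) = -5.952000
  f'(0.200000) = -4.480000
  x_1 = 0.200000 - (-5.952000)/(-4.480000) = -1.128571
Iteration 2:
  f(-1.128571) = 0.479099
  f'(-1.128571) = -3.436122
  x_2 = -1.128571 - 0.479099/(-3.436122) = -0.989141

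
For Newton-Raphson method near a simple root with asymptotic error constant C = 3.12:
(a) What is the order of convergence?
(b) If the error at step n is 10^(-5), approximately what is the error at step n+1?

(a) Newton-Raphson has quadratic (order 2) convergence near simple roots.
    This means |e_{n+1}| ≈ C|e_n|².

(b) With |e_n| = 10^(-5) and C = 3.12:
    |e_{n+1}| ≈ 3.12 × (10^(-5))² = 3.12 × 10^(-10)

(a) 2 (quadratic); (b) |e_{n+1}| ≈ 3.120e-10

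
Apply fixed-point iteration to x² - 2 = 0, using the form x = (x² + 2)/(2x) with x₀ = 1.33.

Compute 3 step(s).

Equation: x² - 2 = 0
Fixed-point form: x = (x² + 2)/(2x)
x₀ = 1.33

x_1 = g(1.330000) = 1.416880
x_2 = g(1.416880) = 1.414216
x_3 = g(1.414216) = 1.414214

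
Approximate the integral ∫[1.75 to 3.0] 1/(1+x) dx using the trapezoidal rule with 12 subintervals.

f(x) = 1/(1+x)
a = 1.75, b = 3.0, n = 12
h = (b - a)/n = 0.104167

Trapezoidal rule: (h/2)[f(x₀) + 2f(x₁) + 2f(x₂) + ... + f(xₙ)]

x_0 = 1.7500, f(x_0) = 0.363636, coefficient = 1
x_1 = 1.8542, f(x_1) = 0.350365, coefficient = 2
x_2 = 1.9583, f(x_2) = 0.338028, coefficient = 2
x_3 = 2.0625, f(x_3) = 0.326531, coefficient = 2
x_4 = 2.1667, f(x_4) = 0.315789, coefficient = 2
x_5 = 2.2708, f(x_5) = 0.305732, coefficient = 2
x_6 = 2.3750, f(x_6) = 0.296296, coefficient = 2
x_7 = 2.4792, f(x_7) = 0.287425, coefficient = 2
x_8 = 2.5833, f(x_8) = 0.279070, coefficient = 2
x_9 = 2.6875, f(x_9) = 0.271186, coefficient = 2
x_10 = 2.7917, f(x_10) = 0.263736, coefficient = 2
x_11 = 2.8958, f(x_11) = 0.256684, coefficient = 2
x_12 = 3.0000, f(x_12) = 0.250000, coefficient = 1

I ≈ (0.104167/2) × 7.195325 = 0.374756
Exact value: 0.374693
Error: 0.000063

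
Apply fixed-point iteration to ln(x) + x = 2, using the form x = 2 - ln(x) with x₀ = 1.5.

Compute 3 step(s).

Equation: ln(x) + x = 2
Fixed-point form: x = 2 - ln(x)
x₀ = 1.5

x_1 = g(1.500000) = 1.594535
x_2 = g(1.594535) = 1.533418
x_3 = g(1.533418) = 1.572501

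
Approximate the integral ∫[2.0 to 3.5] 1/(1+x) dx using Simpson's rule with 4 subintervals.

f(x) = 1/(1+x)
a = 2.0, b = 3.5, n = 4
h = (b - a)/n = 0.375000

Simpson's rule: (h/3)[f(x₀) + 4f(x₁) + 2f(x₂) + ... + f(xₙ)]

x_0 = 2.0000, f(x_0) = 0.333333, coefficient = 1
x_1 = 2.3750, f(x_1) = 0.296296, coefficient = 4
x_2 = 2.7500, f(x_2) = 0.266667, coefficient = 2
x_3 = 3.1250, f(x_3) = 0.242424, coefficient = 4
x_4 = 3.5000, f(x_4) = 0.222222, coefficient = 1

I ≈ (0.375000/3) × 3.243771 = 0.405471
Exact value: 0.405465
Error: 0.000006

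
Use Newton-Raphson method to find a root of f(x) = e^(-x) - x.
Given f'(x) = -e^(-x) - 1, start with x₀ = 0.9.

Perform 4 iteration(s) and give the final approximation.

f(x) = e^(-x) - x
f'(x) = -e^(-x) - 1
x₀ = 0.9

Newton-Raphson formula: x_{n+1} = x_n - f(x_n)/f'(x_n)

Iteration 1:
  f(0.900000) = -0.493430
  f'(0.900000) = -1.406570
  x_1 = 0.900000 - (-0.493430)/(-1.406570) = 0.549196
Iteration 2:
  f(0.549196) = 0.028218
  f'(0.549196) = -1.577414
  x_2 = 0.549196 - 0.028218/(-1.577414) = 0.567085
Iteration 3:
  f(0.567085) = 0.000092
  f'(0.567085) = -1.567177
  x_3 = 0.567085 - 0.000092/(-1.567177) = 0.567143
Iteration 4:
  f(0.567143) = 0.000000
  f'(0.567143) = -1.567143
  x_4 = 0.567143 - 0.000000/(-1.567143) = 0.567143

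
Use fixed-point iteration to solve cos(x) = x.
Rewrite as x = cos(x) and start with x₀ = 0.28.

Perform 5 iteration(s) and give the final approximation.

Equation: cos(x) = x
Fixed-point form: x = cos(x)
x₀ = 0.28

x_1 = g(0.280000) = 0.961055
x_2 = g(0.961055) = 0.572655
x_3 = g(0.572655) = 0.840465
x_4 = g(0.840465) = 0.667116
x_5 = g(0.667116) = 0.785609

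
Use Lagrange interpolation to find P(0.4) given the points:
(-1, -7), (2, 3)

Lagrange interpolation formula:
P(x) = Σ yᵢ × Lᵢ(x)
where Lᵢ(x) = Π_{j≠i} (x - xⱼ)/(xᵢ - xⱼ)

L_0(0.4) = (0.4 - 2)/(-1 - 2) = 0.533333
L_1(0.4) = (0.4 - (-1))/(2 - (-1)) = 0.466667

P(0.4) = (-7)×L_0(0.4) + 3×L_1(0.4)
P(0.4) = -2.333333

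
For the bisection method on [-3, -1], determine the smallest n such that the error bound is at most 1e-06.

We need (b-a)/2^n ≤ 1e-06
(-1 - (-3))/2^n ≤ 1e-06
2/2^n ≤ 1e-06
2^n ≥ 2000000
n ≥ log₂(2000000) = 20.93
n ≥ 21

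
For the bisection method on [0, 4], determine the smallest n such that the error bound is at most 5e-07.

We need (b-a)/2^n ≤ 5e-07
(4 - 0)/2^n ≤ 5e-07
4/2^n ≤ 5e-07
2^n ≥ 8000000
n ≥ log₂(8000000) = 22.93
n ≥ 23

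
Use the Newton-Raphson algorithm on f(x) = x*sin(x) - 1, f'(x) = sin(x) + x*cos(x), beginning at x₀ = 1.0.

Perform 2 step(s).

f(x) = x*sin(x) - 1
f'(x) = sin(x) + x*cos(x)
x₀ = 1.0

Newton-Raphson formula: x_{n+1} = x_n - f(x_n)/f'(x_n)

Iteration 1:
  f(1.000000) = -0.158529
  f'(1.000000) = 1.381773
  x_1 = 1.000000 - (-0.158529)/1.381773 = 1.114729
Iteration 2:
  f(1.114729) = 0.000794
  f'(1.114729) = 1.388741
  x_2 = 1.114729 - 0.000794/1.388741 = 1.114157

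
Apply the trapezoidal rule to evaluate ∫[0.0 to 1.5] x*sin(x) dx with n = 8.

f(x) = x*sin(x)
a = 0.0, b = 1.5, n = 8
h = (b - a)/n = 0.187500

Trapezoidal rule: (h/2)[f(x₀) + 2f(x₁) + 2f(x₂) + ... + f(xₙ)]

x_0 = 0.0000, f(x_0) = 0.000000, coefficient = 1
x_1 = 0.1875, f(x_1) = 0.034951, coefficient = 2
x_2 = 0.3750, f(x_2) = 0.137352, coefficient = 2
x_3 = 0.5625, f(x_3) = 0.299983, coefficient = 2
x_4 = 0.7500, f(x_4) = 0.511229, coefficient = 2
x_5 = 0.9375, f(x_5) = 0.755701, coefficient = 2
x_6 = 1.1250, f(x_6) = 1.015051, coefficient = 2
x_7 = 1.3125, f(x_7) = 1.268960, coefficient = 2
x_8 = 1.5000, f(x_8) = 1.496242, coefficient = 1

I ≈ (0.187500/2) × 9.542696 = 0.894628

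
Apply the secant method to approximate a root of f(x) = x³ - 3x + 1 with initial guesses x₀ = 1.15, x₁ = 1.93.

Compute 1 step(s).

f(x) = x³ - 3x + 1
x₀ = 1.15, x₁ = 1.93

Secant formula: x_{n+1} = x_n - f(x_n)(x_n - x_{n-1})/(f(x_n) - f(x_{n-1}))

Iteration 1:
  f(1.150000) = -0.929125
  f(1.930000) = 2.399057
  x_2 = 1.930000 - 2.399057×(1.930000 - 1.150000)/(2.399057 - (-0.929125))
       = 1.367752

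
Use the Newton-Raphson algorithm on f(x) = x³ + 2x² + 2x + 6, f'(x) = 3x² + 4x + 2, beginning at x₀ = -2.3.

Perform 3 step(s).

f(x) = x³ + 2x² + 2x + 6
f'(x) = 3x² + 4x + 2
x₀ = -2.3

Newton-Raphson formula: x_{n+1} = x_n - f(x_n)/f'(x_n)

Iteration 1:
  f(-2.300000) = -0.187000
  f'(-2.300000) = 8.670000
  x_1 = -2.300000 - (-0.187000)/8.670000 = -2.278431
Iteration 2:
  f(-2.278431) = -0.002269
  f'(-2.278431) = 8.460023
  x_2 = -2.278431 - (-0.002269)/8.460023 = -2.278163
Iteration 3:
  f(-2.278163) = 0.000000
  f'(-2.278163) = 8.457429
  x_3 = -2.278163 - 0.000000/8.457429 = -2.278163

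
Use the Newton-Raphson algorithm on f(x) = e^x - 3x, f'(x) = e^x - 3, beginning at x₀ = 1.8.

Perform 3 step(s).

f(x) = e^x - 3x
f'(x) = e^x - 3
x₀ = 1.8

Newton-Raphson formula: x_{n+1} = x_n - f(x_n)/f'(x_n)

Iteration 1:
  f(1.800000) = 0.649647
  f'(1.800000) = 3.049647
  x_1 = 1.800000 - 0.649647/3.049647 = 1.586976
Iteration 2:
  f(1.586976) = 0.128015
  f'(1.586976) = 1.888943
  x_2 = 1.586976 - 0.128015/1.888943 = 1.519206
Iteration 3:
  f(1.519206) = 0.010978
  f'(1.519206) = 1.568595
  x_3 = 1.519206 - 0.010978/1.568595 = 1.512207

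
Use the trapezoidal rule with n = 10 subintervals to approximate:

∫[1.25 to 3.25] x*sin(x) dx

f(x) = x*sin(x)
a = 1.25, b = 3.25, n = 10
h = (b - a)/n = 0.200000

Trapezoidal rule: (h/2)[f(x₀) + 2f(x₁) + 2f(x₂) + ... + f(xₙ)]

x_0 = 1.2500, f(x_0) = 1.186231, coefficient = 1
x_1 = 1.4500, f(x_1) = 1.439434, coefficient = 2
x_2 = 1.6500, f(x_2) = 1.644827, coefficient = 2
x_3 = 1.8500, f(x_3) = 1.778359, coefficient = 2
x_4 = 2.0500, f(x_4) = 1.819093, coefficient = 2
x_5 = 2.2500, f(x_5) = 1.750665, coefficient = 2
x_6 = 2.4500, f(x_6) = 1.562524, coefficient = 2
x_7 = 2.6500, f(x_7) = 1.250881, coefficient = 2
x_8 = 2.8500, f(x_8) = 0.819312, coefficient = 2
x_9 = 3.0500, f(x_9) = 0.278967, coefficient = 2
x_10 = 3.2500, f(x_10) = -0.351634, coefficient = 1

I ≈ (0.200000/2) × 25.522720 = 2.552272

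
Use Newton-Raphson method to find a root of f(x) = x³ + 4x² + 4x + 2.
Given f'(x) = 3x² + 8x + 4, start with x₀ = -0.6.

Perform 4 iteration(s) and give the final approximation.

f(x) = x³ + 4x² + 4x + 2
f'(x) = 3x² + 8x + 4
x₀ = -0.6

Newton-Raphson formula: x_{n+1} = x_n - f(x_n)/f'(x_n)

Iteration 1:
  f(-0.600000) = 0.824000
  f'(-0.600000) = 0.280000
  x_1 = -0.600000 - 0.824000/0.280000 = -3.542857
Iteration 2:
  f(-3.542857) = -6.433446
  f'(-3.542857) = 13.312653
  x_2 = -3.542857 - (-6.433446)/13.312653 = -3.059599
Iteration 3:
  f(-3.059599) = -1.435166
  f'(-3.059599) = 7.606648
  x_3 = -3.059599 - (-1.435166)/7.606648 = -2.870927
Iteration 4:
  f(-2.870927) = -0.177635
  f'(-2.870927) = 5.759245
  x_4 = -2.870927 - (-0.177635)/5.759245 = -2.840083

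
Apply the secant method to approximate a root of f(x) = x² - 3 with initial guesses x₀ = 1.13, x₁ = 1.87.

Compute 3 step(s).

f(x) = x² - 3
x₀ = 1.13, x₁ = 1.87

Secant formula: x_{n+1} = x_n - f(x_n)(x_n - x_{n-1})/(f(x_n) - f(x_{n-1}))

Iteration 1:
  f(1.130000) = -1.723100
  f(1.870000) = 0.496900
  x_2 = 1.870000 - 0.496900×(1.870000 - 1.130000)/(0.496900 - (-1.723100))
       = 1.704367
Iteration 2:
  f(1.870000) = 0.496900
  f(1.704367) = -0.095134
  x_3 = 1.704367 - (-0.095134)×(1.704367 - 1.870000)/(-0.095134 - 0.496900)
       = 1.730982
Iteration 3:
  f(1.704367) = -0.095134
  f(1.730982) = -0.003700
  x_4 = 1.730982 - (-0.003700)×(1.730982 - 1.704367)/(-0.003700 - (-0.095134))
       = 1.732059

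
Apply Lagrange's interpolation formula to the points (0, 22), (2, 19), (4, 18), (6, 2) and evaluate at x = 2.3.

Lagrange interpolation formula:
P(x) = Σ yᵢ × Lᵢ(x)
where Lᵢ(x) = Π_{j≠i} (x - xⱼ)/(xᵢ - xⱼ)

L_0(2.3) = (2.3 - 2)/(0 - 2) × (2.3 - 4)/(0 - 4) × (2.3 - 6)/(0 - 6) = -0.039312
L_1(2.3) = (2.3 - 0)/(2 - 0) × (2.3 - 4)/(2 - 4) × (2.3 - 6)/(2 - 6) = 0.904188
L_2(2.3) = (2.3 - 0)/(4 - 0) × (2.3 - 2)/(4 - 2) × (2.3 - 6)/(4 - 6) = 0.159562
L_3(2.3) = (2.3 - 0)/(6 - 0) × (2.3 - 2)/(6 - 2) × (2.3 - 4)/(6 - 4) = -0.024437

P(2.3) = 22×L_0(2.3) + 19×L_1(2.3) + 18×L_2(2.3) + 2×L_3(2.3)
P(2.3) = 19.137937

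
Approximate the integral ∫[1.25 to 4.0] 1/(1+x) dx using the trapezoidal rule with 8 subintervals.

f(x) = 1/(1+x)
a = 1.25, b = 4.0, n = 8
h = (b - a)/n = 0.343750

Trapezoidal rule: (h/2)[f(x₀) + 2f(x₁) + 2f(x₂) + ... + f(xₙ)]

x_0 = 1.2500, f(x_0) = 0.444444, coefficient = 1
x_1 = 1.5938, f(x_1) = 0.385542, coefficient = 2
x_2 = 1.9375, f(x_2) = 0.340426, coefficient = 2
x_3 = 2.2812, f(x_3) = 0.304762, coefficient = 2
x_4 = 2.6250, f(x_4) = 0.275862, coefficient = 2
x_5 = 2.9688, f(x_5) = 0.251969, coefficient = 2
x_6 = 3.3125, f(x_6) = 0.231884, coefficient = 2
x_7 = 3.6562, f(x_7) = 0.214765, coefficient = 2
x_8 = 4.0000, f(x_8) = 0.200000, coefficient = 1

I ≈ (0.343750/2) × 4.654863 = 0.800055
Exact value: 0.798508
Error: 0.001547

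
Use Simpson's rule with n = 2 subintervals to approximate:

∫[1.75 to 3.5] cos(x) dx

f(x) = cos(x)
a = 1.75, b = 3.5, n = 2
h = (b - a)/n = 0.875000

Simpson's rule: (h/3)[f(x₀) + 4f(x₁) + 2f(x₂) + ... + f(xₙ)]

x_0 = 1.7500, f(x_0) = -0.178246, coefficient = 1
x_1 = 2.6250, f(x_1) = -0.869507, coefficient = 4
x_2 = 3.5000, f(x_2) = -0.936457, coefficient = 1

I ≈ (0.875000/3) × -4.592731 = -1.339547
Exact value: -1.334769
Error: 0.004778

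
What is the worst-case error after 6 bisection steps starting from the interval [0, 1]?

Bisection error bound: |error| ≤ (b-a)/2^n
|error| ≤ (1 - 0)/2^6 = 1/2^6
|error| ≤ 0.0156250000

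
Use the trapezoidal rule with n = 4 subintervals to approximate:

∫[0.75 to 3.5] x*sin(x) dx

f(x) = x*sin(x)
a = 0.75, b = 3.5, n = 4
h = (b - a)/n = 0.687500

Trapezoidal rule: (h/2)[f(x₀) + 2f(x₁) + 2f(x₂) + ... + f(xₙ)]

x_0 = 0.7500, f(x_0) = 0.511229, coefficient = 1
x_1 = 1.4375, f(x_1) = 1.424748, coefficient = 2
x_2 = 2.1250, f(x_2) = 1.806930, coefficient = 2
x_3 = 2.8125, f(x_3) = 0.908956, coefficient = 2
x_4 = 3.5000, f(x_4) = -1.227741, coefficient = 1

I ≈ (0.687500/2) × 7.564756 = 2.600385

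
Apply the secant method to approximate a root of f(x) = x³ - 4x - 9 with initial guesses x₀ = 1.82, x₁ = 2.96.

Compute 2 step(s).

f(x) = x³ - 4x - 9
x₀ = 1.82, x₁ = 2.96

Secant formula: x_{n+1} = x_n - f(x_n)(x_n - x_{n-1})/(f(x_n) - f(x_{n-1}))

Iteration 1:
  f(1.820000) = -10.251432
  f(2.960000) = 5.094336
  x_2 = 2.960000 - 5.094336×(2.960000 - 1.820000)/(5.094336 - (-10.251432))
       = 2.581554
Iteration 2:
  f(2.960000) = 5.094336
  f(2.581554) = -2.121652
  x_3 = 2.581554 - (-2.121652)×(2.581554 - 2.960000)/(-2.121652 - 5.094336)
       = 2.692825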